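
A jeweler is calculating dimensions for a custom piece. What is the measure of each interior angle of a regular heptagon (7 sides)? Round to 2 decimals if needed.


Shape: regular heptagon (7 sides)
Formula: interior angle = (n - 2) * 180 / n
(n - 2) = 5
(n - 2) * 180 = 900
angle = 900 / 7
angle = 128.57
128.57 degrees


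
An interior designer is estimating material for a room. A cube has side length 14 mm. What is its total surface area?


Shape: cube
Side s = 14 mm
A cube has 6 square faces.
Formula: SA = 6 * s^2
s^2 = 196
SA = 6 * 196
SA = 1176
1176 mm^2


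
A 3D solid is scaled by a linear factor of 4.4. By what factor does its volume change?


Linear scale factor k = 4.4
Rule: under a linear scaling by k, volumes scale by k^3.
k^3 = 4.4 * 4.4 * 4.4
k^3 = 19.36 * 4.4
k^3 = 85.184
Volume scales by a factor of 85.184.
85.184 (dimensionless)


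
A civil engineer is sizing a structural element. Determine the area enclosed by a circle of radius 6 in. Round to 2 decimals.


Shape: circle
Radius r = 6 in
Formula: A = pi * r^2
r^2 = 6^2 = 36
A = pi * 36
A = 113.1
113.1 in^2


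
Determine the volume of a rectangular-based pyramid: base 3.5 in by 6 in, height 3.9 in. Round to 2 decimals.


Shape: rectangular pyramid
Base: 3.5 in x 6 in, Height h = 3.9 in
Formula: V = (1/3) * base_area * h
base_area = 3.5 * 6 = 21
base_area * h = 21 * 3.9 = 81.9
V = 81.9 / 3
V = 27.3
27.3 in^3


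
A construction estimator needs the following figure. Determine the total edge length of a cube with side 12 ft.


Shape: cube
Side s = 12 ft
A cube has 12 edges, all equal.
Formula: total edge length = 12 * s
Total = 12 * 12
Total = 144
144 ft


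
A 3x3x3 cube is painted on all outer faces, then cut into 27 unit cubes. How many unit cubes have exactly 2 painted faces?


Large cube: 3 x 3 x 3, cut into unit cubes.
n = 3, so n - 2 = 1
Cubes with 2 painted faces lie along the edges, excluding corners.
A cube has 12 edges; each contributes (n - 2) = 1 such cubes.
Count = 12 * 1 = 12
12 unit cubes


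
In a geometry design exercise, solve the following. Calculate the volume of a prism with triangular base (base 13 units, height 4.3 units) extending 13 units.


Shape: triangular prism
Triangle base = 13 units, triangle height = 4.3 units, prism length L = 13 units
Formula: V = (1/2 * b * h_tri) * L
Cross-section area = 0.5 * 13 * 4.3 = 27.95
V = 27.95 * 13
V = 363.35
363.35 units^3


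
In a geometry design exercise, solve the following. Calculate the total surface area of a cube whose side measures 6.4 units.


Shape: cube
Side s = 6.4 units
A cube has 6 square faces.
Formula: SA = 6 * s^2
s^2 = 40.96
SA = 6 * 40.96
SA = 245.76
245.76 units^2


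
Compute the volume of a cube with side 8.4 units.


Shape: cube
Side s = 8.4 units
Formula: V = s^3
V = 8.4 * 8.4 * 8.4
V = 70.56 * 8.4
V = 592.704
592.704 units^3


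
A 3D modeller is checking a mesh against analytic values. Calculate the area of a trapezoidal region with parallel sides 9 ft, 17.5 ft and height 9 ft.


Shape: trapezoid
Parallel sides a = 9 ft, b = 17.5 ft; Height h = 9 ft
Formula: A = (a + b) * h / 2
a + b = 9 + 17.5 = 26.5
A = 26.5 * 9 / 2
A = 238.5 / 2
A = 119.25
119.25 ft^2


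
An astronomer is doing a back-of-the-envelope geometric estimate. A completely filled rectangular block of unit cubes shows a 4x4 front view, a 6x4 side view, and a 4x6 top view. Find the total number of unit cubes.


Orthographic views of a solid rectangular block:
Front view 4 x 4 -> length = 4, height = 4
Side view 6 x 4 -> width = 6, height = 4 (consistent)
Top view 4 x 6 -> confirms length = 4, width = 6
The block is 4 x 6 x 4.
Total unit cubes = 4 * 6 * 4 = 96
96 unit cubes


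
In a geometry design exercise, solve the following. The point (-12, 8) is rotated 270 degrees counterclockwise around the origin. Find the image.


Transformation: rotation about the origin
Original point: (-12, 8)
Rule for 270 deg counterclockwise: (x, y) -> (y, -x)
Apply: (-12, 8) -> (8, 12)
(8, 12)


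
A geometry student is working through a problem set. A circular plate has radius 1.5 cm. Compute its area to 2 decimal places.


Shape: circle
Radius r = 1.5 cm
Formula: A = pi * r^2
r^2 = 1.5^2 = 2.25
A = pi * 2.25
A = 7.07
7.07 cm^2


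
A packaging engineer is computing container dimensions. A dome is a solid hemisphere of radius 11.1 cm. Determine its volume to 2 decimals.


Shape: hemisphere (half of a sphere)
Radius r = 11.1 cm
Formula: V = (1/2) * (4/3) * pi * r^3 = (2/3) * pi * r^3
r^3 = 1367.631
(2/3) * 1367.631 = 911.754
V = 911.754 * pi
V = 2864.36
2864.36 cm^3


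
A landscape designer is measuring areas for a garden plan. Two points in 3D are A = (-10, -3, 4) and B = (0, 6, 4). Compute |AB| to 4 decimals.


3D distance between two points
P1 = (-10, -3, 4), P2 = (0, 6, 4)
Formula: d = sqrt((x2-x1)^2 + (y2-y1)^2 + (z2-z1)^2)
dx = 0 - -10 = 10
dy = 6 - -3 = 9
dz = 4 - 4 = 0
dx^2 + dy^2 + dz^2 = 100 + 81 + 0 = 181
d = sqrt(181)
d = 13.4536
13.4536 units


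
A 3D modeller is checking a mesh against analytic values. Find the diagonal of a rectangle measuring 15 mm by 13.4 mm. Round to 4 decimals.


Shape: rectangle (diagonal via Pythagoras)
Sides: 15 mm and 13.4 mm
Formula: d = sqrt(l^2 + w^2)
l^2 = 225, w^2 = 179.56
l^2 + w^2 = 404.56
d = sqrt(404.56)
d = 20.1137
20.1137 mm


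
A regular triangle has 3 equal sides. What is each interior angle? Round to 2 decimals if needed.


Shape: regular triangle (3 sides)
Formula: interior angle = (n - 2) * 180 / n
(n - 2) = 1
(n - 2) * 180 = 180
angle = 180 / 3
angle = 60
60 degrees


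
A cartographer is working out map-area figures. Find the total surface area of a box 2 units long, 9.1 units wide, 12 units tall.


Shape: rectangular prism
l = 2 units, w = 9.1 units, h = 12 units
Formula: SA = 2(lw + lh + wh)
lw = 18.2, lh = 24, wh = 109.2
lw + lh + wh = 151.4
SA = 2 * 151.4
SA = 302.8
302.8 units^2


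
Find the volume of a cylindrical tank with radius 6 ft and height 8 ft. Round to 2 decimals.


Shape: cylinder
Radius r = 6 ft, Height h = 8 ft
Formula: V = pi * r^2 * h
r^2 = 36
V = pi * 36 * 8
V = 288 * pi
V = 904.78
904.78 ft^3


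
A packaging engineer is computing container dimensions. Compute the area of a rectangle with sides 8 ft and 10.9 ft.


Shape: rectangle
Length l = 8 ft, Width w = 10.9 ft
Formula: A = l * w
A = 8 * 10.9
A = 87.2
87.2 ft^2


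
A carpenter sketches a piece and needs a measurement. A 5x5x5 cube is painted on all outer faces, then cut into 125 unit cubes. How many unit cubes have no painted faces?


Large cube: 5 x 5 x 5, cut into unit cubes.
n = 5, so n - 2 = 3
Unpainted cubes form the interior (n - 2)^3 block.
(n - 2)^3 = 3^3 = 27
27 unit cubes


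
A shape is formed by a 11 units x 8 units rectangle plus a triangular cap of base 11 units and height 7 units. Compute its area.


Composite shape: rectangle + triangle
Rectangle area = 11 * 8 = 88
Triangle area = 0.5 * 11 * 7 = 38.5
Total = 88 + 38.5
Total = 126.5
126.5 units^2


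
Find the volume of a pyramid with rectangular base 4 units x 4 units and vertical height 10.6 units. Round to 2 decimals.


Shape: rectangular pyramid
Base: 4 units x 4 units, Height h = 10.6 units
Formula: V = (1/3) * base_area * h
base_area = 4 * 4 = 16
base_area * h = 16 * 10.6 = 169.6
V = 169.6 / 3
V = 56.53
56.53 units^3


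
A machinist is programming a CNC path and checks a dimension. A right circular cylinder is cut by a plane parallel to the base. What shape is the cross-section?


Solid: right circular cylinder
Cutting plane: parallel to the base
Visualize the intersection of the plane with the solid's surface.
The boundary of the cut region is a circle.
circle


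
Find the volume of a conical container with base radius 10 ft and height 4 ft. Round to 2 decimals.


Shape: cone
Radius r = 10 ft, Height h = 4 ft
Formula: V = (1/3) * pi * r^2 * h
r^2 = 100
pi * r^2 * h = pi * 100 * 4 = 400 * pi
V = 400 * pi / 3
V = 418.88
418.88 ft^3


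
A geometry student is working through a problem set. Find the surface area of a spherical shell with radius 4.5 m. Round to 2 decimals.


Shape: sphere
Radius r = 4.5 m
Formula: SA = 4 * pi * r^2
r^2 = 20.25
SA = 4 * pi * 20.25
SA = 81 * pi
SA = 254.47
254.47 m^2


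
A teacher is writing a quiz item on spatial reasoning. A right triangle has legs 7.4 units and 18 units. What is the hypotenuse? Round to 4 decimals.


Shape: right triangle
Legs a = 7.4 units, b = 18 units
Formula: c = sqrt(a^2 + b^2)
a^2 = 54.76, b^2 = 324
a^2 + b^2 = 378.76
c = sqrt(378.76)
c = 19.4618
19.4618 units


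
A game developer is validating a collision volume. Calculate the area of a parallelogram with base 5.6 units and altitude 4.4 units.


Shape: parallelogram
Base b = 5.6 units, Height h = 4.4 units
Formula: A = b * h
A = 5.6 * 4.4
A = 24.64
24.64 units^2


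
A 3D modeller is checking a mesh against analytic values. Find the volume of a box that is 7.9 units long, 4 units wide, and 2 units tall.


Shape: rectangular prism
l = 7.9 units, w = 4 units, h = 2 units
Formula: V = l * w * h
V = 7.9 * 4 * 2
V = 31.6 * 2
V = 63.2
63.2 units^3


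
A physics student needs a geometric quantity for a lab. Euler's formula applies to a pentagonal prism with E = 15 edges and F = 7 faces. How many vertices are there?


Polyhedron: pentagonal prism
Euler's formula for convex polyhedra: V - E + F = 2
Given: E = 15 edges and F = 7 faces
Solve for V:
V = 2 + E - F = 2 + 15 - 7 = 10
10 vertices


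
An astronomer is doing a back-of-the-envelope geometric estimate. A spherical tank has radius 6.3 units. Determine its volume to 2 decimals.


Shape: sphere
Radius r = 6.3 units
Formula: V = (4/3) * pi * r^3
r^3 = 250.047
(4/3) * 250.047 = 333.396
V = 333.396 * pi
V = 1047.39
1047.39 units^3


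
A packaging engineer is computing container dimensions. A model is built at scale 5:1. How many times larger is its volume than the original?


Linear scale factor k = 5
Rule: under a linear scaling by k, volumes scale by k^3.
k^3 = 5 * 5 * 5
k^3 = 25 * 5
k^3 = 125
Volume scales by a factor of 125.
125 (dimensionless)


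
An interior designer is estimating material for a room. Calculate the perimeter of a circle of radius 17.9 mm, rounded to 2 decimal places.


Shape: circle
Radius r = 17.9 mm
Formula: C = 2 * pi * r
C = 2 * pi * 17.9
C = 35.8 * pi
C = 112.47
112.47 mm


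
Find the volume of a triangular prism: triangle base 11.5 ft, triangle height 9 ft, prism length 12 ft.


Shape: triangular prism
Triangle base = 11.5 ft, triangle height = 9 ft, prism length L = 12 ft
Formula: V = (1/2 * b * h_tri) * L
Cross-section area = 0.5 * 11.5 * 9 = 51.75
V = 51.75 * 12
V = 621
621 ft^3


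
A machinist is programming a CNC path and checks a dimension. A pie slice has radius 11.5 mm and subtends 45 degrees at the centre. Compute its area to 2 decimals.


Shape: circular sector
Radius r = 11.5 mm, Angle = 45 degrees
Formula: A = (angle/360) * pi * r^2
r^2 = 132.25
Fraction of circle = 45/360
A = (45/360) * pi * 132.25
A = 16.53125 * pi
A = 51.93
51.93 mm^2


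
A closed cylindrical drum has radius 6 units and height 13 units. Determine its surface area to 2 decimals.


Shape: closed cylinder
Radius r = 6 units, Height h = 13 units
Formula: SA = 2*pi*r^2 + 2*pi*r*h = 2*pi*r*(r + h)
r + h = 19
2 * r * (r + h) = 2 * 6 * 19 = 228
SA = 228 * pi
SA = 716.28
716.28 units^2


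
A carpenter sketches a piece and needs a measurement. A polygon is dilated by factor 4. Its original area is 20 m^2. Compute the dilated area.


Linear scale factor k = 4
Original area = 20 m^2
Rule: under a linear scaling by k, areas scale by k^2.
k^2 = 4^2 = 16
New area = 20 * 16
New area = 320
320 m^2


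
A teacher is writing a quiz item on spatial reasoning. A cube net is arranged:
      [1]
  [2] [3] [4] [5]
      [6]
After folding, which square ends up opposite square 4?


Net: cross layout. Take square 3 as the base (bottom).
Fold the four squares in the horizontal row up around 3: 2 -> left, 4 -> right, 5 wraps to the top.
Fold 1 and 6 up from 3: 1 -> back, 6 -> front.
Opposite pairs are therefore: (1, 6), (2, 4), (3, 5).
Face 4 is opposite face 2.
face 2


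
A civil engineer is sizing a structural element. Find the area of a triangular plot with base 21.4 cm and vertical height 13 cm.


Shape: triangle
Base b = 21.4 cm, Height h = 13 cm
Formula: A = (1/2) * b * h
A = 0.5 * 21.4 * 13
A = 0.5 * 278.2
A = 139.1
139.1 cm^2


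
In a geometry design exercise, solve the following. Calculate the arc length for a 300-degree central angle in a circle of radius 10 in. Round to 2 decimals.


Shape: circular arc
Radius r = 10 in, Angle = 300 degrees
Formula: L = (angle/360) * 2 * pi * r
2 * pi * r = 20 * pi
L = (300/360) * 20 * pi
L = 16.666667 * pi
L = 52.36
52.36 in


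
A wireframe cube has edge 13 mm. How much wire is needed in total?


Shape: cube
Side s = 13 mm
A cube has 12 edges, all equal.
Formula: total edge length = 12 * s
Total = 12 * 13
Total = 156
156 mm


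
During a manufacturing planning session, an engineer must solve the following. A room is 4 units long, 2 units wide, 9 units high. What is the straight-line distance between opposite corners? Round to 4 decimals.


Shape: rectangular box (space diagonal)
l = 4 units, w = 2 units, h = 9 units
Visualize: the diagonal of the base, then a right triangle with that diagonal and the height.
Formula: d = sqrt(l^2 + w^2 + h^2)
l^2 + w^2 + h^2 = 16 + 4 + 81 = 101
d = sqrt(101)
d = 10.0499
10.0499 units


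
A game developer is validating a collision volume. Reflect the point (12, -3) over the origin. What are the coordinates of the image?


Transformation: reflection
Original point: (12, -3)
Rule for reflection through the origin: (x, y) -> (-x, -y)
Apply: (12, -3) -> (-12, 3)
(-12, 3)


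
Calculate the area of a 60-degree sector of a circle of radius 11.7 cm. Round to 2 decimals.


Shape: circular sector
Radius r = 11.7 cm, Angle = 60 degrees
Formula: A = (angle/360) * pi * r^2
r^2 = 136.89
Fraction of circle = 60/360
A = (60/360) * pi * 136.89
A = 22.815 * pi
A = 71.68
71.68 cm^2


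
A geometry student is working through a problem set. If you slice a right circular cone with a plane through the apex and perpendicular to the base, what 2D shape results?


Solid: right circular cone
Cutting plane: through the apex and perpendicular to the base
Visualize the intersection of the plane with the solid's surface.
The boundary of the cut region is a isosceles triangle.
isosceles triangle


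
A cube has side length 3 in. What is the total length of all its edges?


Shape: cube
Side s = 3 in
A cube has 12 edges, all equal.
Formula: total edge length = 12 * s
Total = 12 * 3
Total = 36
36 in


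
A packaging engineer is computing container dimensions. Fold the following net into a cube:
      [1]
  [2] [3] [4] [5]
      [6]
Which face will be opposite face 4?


Net: cross layout. Take square 3 as the base (bottom).
Fold the four squares in the horizontal row up around 3: 2 -> left, 4 -> right, 5 wraps to the top.
Fold 1 and 6 up from 3: 1 -> back, 6 -> front.
Opposite pairs are therefore: (1, 6), (2, 4), (3, 5).
Face 4 is opposite face 2.
face 2


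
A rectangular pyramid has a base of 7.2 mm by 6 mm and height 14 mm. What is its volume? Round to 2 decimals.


Shape: rectangular pyramid
Base: 7.2 mm x 6 mm, Height h = 14 mm
Formula: V = (1/3) * base_area * h
base_area = 7.2 * 6 = 43.2
base_area * h = 43.2 * 14 = 604.8
V = 604.8 / 3
V = 201.6
201.6 mm^3


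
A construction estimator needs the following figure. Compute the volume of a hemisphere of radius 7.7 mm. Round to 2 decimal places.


Shape: hemisphere (half of a sphere)
Radius r = 7.7 mm
Formula: V = (1/2) * (4/3) * pi * r^3 = (2/3) * pi * r^3
r^3 = 456.533
(2/3) * 456.533 = 304.355333
V = 304.355333 * pi
V = 956.16
956.16 mm^3


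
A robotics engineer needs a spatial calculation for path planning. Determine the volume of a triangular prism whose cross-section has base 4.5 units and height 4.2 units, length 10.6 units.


Shape: triangular prism
Triangle base = 4.5 units, triangle height = 4.2 units, prism length L = 10.6 units
Formula: V = (1/2 * b * h_tri) * L
Cross-section area = 0.5 * 4.5 * 4.2 = 9.45
V = 9.45 * 10.6
V = 100.17
100.17 units^3


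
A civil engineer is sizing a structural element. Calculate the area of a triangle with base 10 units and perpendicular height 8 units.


Shape: triangle
Base b = 10 units, Height h = 8 units
Formula: A = (1/2) * b * h
A = 0.5 * 10 * 8
A = 0.5 * 80
A = 40
40 units^2


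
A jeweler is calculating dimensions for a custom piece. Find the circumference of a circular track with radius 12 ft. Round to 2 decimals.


Shape: circle
Radius r = 12 ft
Formula: C = 2 * pi * r
C = 2 * pi * 12
C = 24 * pi
C = 75.4
75.4 ft


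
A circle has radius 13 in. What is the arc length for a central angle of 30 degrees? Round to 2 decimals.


Shape: circular arc
Radius r = 13 in, Angle = 30 degrees
Formula: L = (angle/360) * 2 * pi * r
2 * pi * r = 26 * pi
L = (30/360) * 26 * pi
L = 2.166667 * pi
L = 6.81
6.81 in


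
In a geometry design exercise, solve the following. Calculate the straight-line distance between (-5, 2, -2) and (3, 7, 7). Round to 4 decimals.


3D distance between two points
P1 = (-5, 2, -2), P2 = (3, 7, 7)
Formula: d = sqrt((x2-x1)^2 + (y2-y1)^2 + (z2-z1)^2)
dx = 3 - -5 = 8
dy = 7 - 2 = 5
dz = 7 - -2 = 9
dx^2 + dy^2 + dz^2 = 64 + 25 + 81 = 170
d = sqrt(170)
d = 13.0384
13.0384 units


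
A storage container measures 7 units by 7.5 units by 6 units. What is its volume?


Shape: rectangular prism
l = 7 units, w = 7.5 units, h = 6 units
Formula: V = l * w * h
V = 7 * 7.5 * 6
V = 52.5 * 6
V = 315
315 units^3


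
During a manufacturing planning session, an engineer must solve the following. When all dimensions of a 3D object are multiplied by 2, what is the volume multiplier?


Linear scale factor k = 2
Rule: under a linear scaling by k, volumes scale by k^3.
k^3 = 2 * 2 * 2
k^3 = 4 * 2
k^3 = 8
Volume scales by a factor of 8.
8 (dimensionless)


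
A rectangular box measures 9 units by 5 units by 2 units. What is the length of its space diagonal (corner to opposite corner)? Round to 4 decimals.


Shape: rectangular box (space diagonal)
l = 9 units, w = 5 units, h = 2 units
Visualize: the diagonal of the base, then a right triangle with that diagonal and the height.
Formula: d = sqrt(l^2 + w^2 + h^2)
l^2 + w^2 + h^2 = 81 + 25 + 4 = 110
d = sqrt(110)
d = 10.4881
10.4881 units


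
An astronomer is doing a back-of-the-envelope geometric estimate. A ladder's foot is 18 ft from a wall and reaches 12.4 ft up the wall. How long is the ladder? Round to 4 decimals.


Shape: right triangle
Legs a = 18 ft, b = 12.4 ft
Formula: c = sqrt(a^2 + b^2)
a^2 = 324, b^2 = 153.76
a^2 + b^2 = 477.76
c = sqrt(477.76)
c = 21.8577
21.8577 ft


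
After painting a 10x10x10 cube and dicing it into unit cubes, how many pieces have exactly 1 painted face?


Large cube: 10 x 10 x 10, cut into unit cubes.
n = 10, so n - 2 = 8
Cubes with 1 painted face lie in the interior of each face.
A cube has 6 faces; each contributes (n - 2)^2 = 64 such cubes.
Count = 6 * 64 = 384
384 unit cubes


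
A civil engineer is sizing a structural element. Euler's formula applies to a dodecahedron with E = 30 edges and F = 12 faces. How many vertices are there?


Polyhedron: dodecahedron
Euler's formula for convex polyhedra: V - E + F = 2
Given: E = 30 edges and F = 12 faces
Solve for V:
V = 2 + E - F = 2 + 30 - 12 = 20
20 vertices


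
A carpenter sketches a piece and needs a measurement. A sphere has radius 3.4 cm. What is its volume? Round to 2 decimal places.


Shape: sphere
Radius r = 3.4 cm
Formula: V = (4/3) * pi * r^3
r^3 = 39.304
(4/3) * 39.304 = 52.405333
V = 52.405333 * pi
V = 164.64
164.64 cm^3


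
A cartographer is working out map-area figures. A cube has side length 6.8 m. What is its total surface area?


Shape: cube
Side s = 6.8 m
A cube has 6 square faces.
Formula: SA = 6 * s^2
s^2 = 46.24
SA = 6 * 46.24
SA = 277.44
277.44 m^2


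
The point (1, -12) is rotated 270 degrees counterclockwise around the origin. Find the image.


Transformation: rotation about the origin
Original point: (1, -12)
Rule for 270 deg counterclockwise: (x, y) -> (y, -x)
Apply: (1, -12) -> (-12, -1)
(-12, -1)


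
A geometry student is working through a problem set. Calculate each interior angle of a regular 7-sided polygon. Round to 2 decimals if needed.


Shape: regular heptagon (7 sides)
Formula: interior angle = (n - 2) * 180 / n
(n - 2) = 5
(n - 2) * 180 = 900
angle = 900 / 7
angle = 128.57
128.57 degrees


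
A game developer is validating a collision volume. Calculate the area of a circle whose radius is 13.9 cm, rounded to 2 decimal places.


Shape: circle
Radius r = 13.9 cm
Formula: A = pi * r^2
r^2 = 13.9^2 = 193.21
A = pi * 193.21
A = 606.99
606.99 cm^2


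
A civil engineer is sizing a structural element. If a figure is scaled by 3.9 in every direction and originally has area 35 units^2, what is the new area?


Linear scale factor k = 3.9
Original area = 35 units^2
Rule: under a linear scaling by k, areas scale by k^2.
k^2 = 3.9^2 = 15.21
New area = 35 * 15.21
New area = 532.35
532.35 units^2


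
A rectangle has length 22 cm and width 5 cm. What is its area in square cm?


Shape: rectangle
Length l = 22 cm, Width w = 5 cm
Formula: A = l * w
A = 22 * 5
A = 110
110 cm^2


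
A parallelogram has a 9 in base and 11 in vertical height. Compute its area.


Shape: parallelogram
Base b = 9 in, Height h = 11 in
Formula: A = b * h
A = 9 * 11
A = 99
99 in^2


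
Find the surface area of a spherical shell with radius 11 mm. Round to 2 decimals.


Shape: sphere
Radius r = 11 mm
Formula: SA = 4 * pi * r^2
r^2 = 121
SA = 4 * pi * 121
SA = 484 * pi
SA = 1520.53
1520.53 mm^2


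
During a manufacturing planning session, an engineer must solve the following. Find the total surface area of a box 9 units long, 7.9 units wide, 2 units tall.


Shape: rectangular prism
l = 9 units, w = 7.9 units, h = 2 units
Formula: SA = 2(lw + lh + wh)
lw = 71.1, lh = 18, wh = 15.8
lw + lh + wh = 104.9
SA = 2 * 104.9
SA = 209.8
209.8 units^2


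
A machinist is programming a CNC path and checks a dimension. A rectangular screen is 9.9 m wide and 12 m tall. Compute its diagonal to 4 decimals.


Shape: rectangle (diagonal via Pythagoras)
Sides: 9.9 m and 12 m
Formula: d = sqrt(l^2 + w^2)
l^2 = 98.01, w^2 = 144
l^2 + w^2 = 242.01
d = sqrt(242.01)
d = 15.5567
15.5567 m


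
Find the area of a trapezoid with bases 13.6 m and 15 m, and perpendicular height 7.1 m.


Shape: trapezoid
Parallel sides a = 13.6 m, b = 15 m; Height h = 7.1 m
Formula: A = (a + b) * h / 2
a + b = 13.6 + 15 = 28.6
A = 28.6 * 7.1 / 2
A = 203.06 / 2
A = 101.53
101.53 m^2


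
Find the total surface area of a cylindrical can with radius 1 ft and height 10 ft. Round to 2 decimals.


Shape: closed cylinder
Radius r = 1 ft, Height h = 10 ft
Formula: SA = 2*pi*r^2 + 2*pi*r*h = 2*pi*r*(r + h)
r + h = 11
2 * r * (r + h) = 2 * 1 * 11 = 22
SA = 22 * pi
SA = 69.12
69.12 ft^2


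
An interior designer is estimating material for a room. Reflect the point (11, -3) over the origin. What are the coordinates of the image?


Transformation: reflection
Original point: (11, -3)
Rule for reflection through the origin: (x, y) -> (-x, -y)
Apply: (11, -3) -> (-11, 3)
(-11, 3)


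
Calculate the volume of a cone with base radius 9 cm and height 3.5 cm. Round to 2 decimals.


Shape: cone
Radius r = 9 cm, Height h = 3.5 cm
Formula: V = (1/3) * pi * r^2 * h
r^2 = 81
pi * r^2 * h = pi * 81 * 3.5 = 283.5 * pi
V = 283.5 * pi / 3
V = 296.88
296.88 cm^3


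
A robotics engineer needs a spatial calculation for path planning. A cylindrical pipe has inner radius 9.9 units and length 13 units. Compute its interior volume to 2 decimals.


Shape: cylinder
Radius r = 9.9 units, Height h = 13 units
Formula: V = pi * r^2 * h
r^2 = 98.01
V = pi * 98.01 * 13
V = 1274.13 * pi
V = 4002.8
4002.8 units^3


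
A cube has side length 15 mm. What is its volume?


Shape: cube
Side s = 15 mm
Formula: V = s^3
V = 15 * 15 * 15
V = 225 * 15
V = 3375
3375 mm^3


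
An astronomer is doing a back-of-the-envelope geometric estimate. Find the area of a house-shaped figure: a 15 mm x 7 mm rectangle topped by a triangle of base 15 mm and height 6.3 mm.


Composite shape: rectangle + triangle
Rectangle area = 15 * 7 = 105
Triangle area = 0.5 * 15 * 6.3 = 47.25
Total = 105 + 47.25
Total = 152.25
152.25 mm^2


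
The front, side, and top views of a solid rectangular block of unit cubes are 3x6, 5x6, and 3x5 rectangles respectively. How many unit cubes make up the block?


Orthographic views of a solid rectangular block:
Front view 3 x 6 -> length = 3, height = 6
Side view 5 x 6 -> width = 5, height = 6 (consistent)
Top view 3 x 5 -> confirms length = 3, width = 5
The block is 3 x 5 x 6.
Total unit cubes = 3 * 5 * 6 = 90
90 unit cubes


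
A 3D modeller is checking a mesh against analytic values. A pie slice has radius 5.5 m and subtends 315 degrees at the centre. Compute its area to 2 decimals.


Shape: circular sector
Radius r = 5.5 m, Angle = 315 degrees
Formula: A = (angle/360) * pi * r^2
r^2 = 30.25
Fraction of circle = 315/360
A = (315/360) * pi * 30.25
A = 26.46875 * pi
A = 83.15
83.15 m^2


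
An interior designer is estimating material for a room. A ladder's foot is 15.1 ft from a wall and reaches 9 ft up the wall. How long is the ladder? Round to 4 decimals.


Shape: right triangle
Legs a = 15.1 ft, b = 9 ft
Formula: c = sqrt(a^2 + b^2)
a^2 = 228.01, b^2 = 81
a^2 + b^2 = 309.01
c = sqrt(309.01)
c = 17.5787
17.5787 ft


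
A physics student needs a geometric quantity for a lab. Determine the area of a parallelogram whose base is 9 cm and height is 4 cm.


Shape: parallelogram
Base b = 9 cm, Height h = 4 cm
Formula: A = b * h
A = 9 * 4
A = 36
36 cm^2


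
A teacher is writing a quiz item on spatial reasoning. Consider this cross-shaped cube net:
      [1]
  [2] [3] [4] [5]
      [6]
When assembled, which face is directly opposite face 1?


Net: cross layout. Take square 3 as the base (bottom).
Fold the four squares in the horizontal row up around 3: 2 -> left, 4 -> right, 5 wraps to the top.
Fold 1 and 6 up from 3: 1 -> back, 6 -> front.
Opposite pairs are therefore: (1, 6), (2, 4), (3, 5).
Face 1 is opposite face 6.
face 6


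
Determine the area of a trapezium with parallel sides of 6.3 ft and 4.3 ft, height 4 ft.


Shape: trapezoid
Parallel sides a = 6.3 ft, b = 4.3 ft; Height h = 4 ft
Formula: A = (a + b) * h / 2
a + b = 6.3 + 4.3 = 10.6
A = 10.6 * 4 / 2
A = 42.4 / 2
A = 21.2
21.2 ft^2


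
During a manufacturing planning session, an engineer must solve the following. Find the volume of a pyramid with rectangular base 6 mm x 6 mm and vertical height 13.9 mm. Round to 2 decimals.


Shape: rectangular pyramid
Base: 6 mm x 6 mm, Height h = 13.9 mm
Formula: V = (1/3) * base_area * h
base_area = 6 * 6 = 36
base_area * h = 36 * 13.9 = 500.4
V = 500.4 / 3
V = 166.8
166.8 mm^3


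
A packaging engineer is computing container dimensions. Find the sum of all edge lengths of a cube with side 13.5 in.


Shape: cube
Side s = 13.5 in
A cube has 12 edges, all equal.
Formula: total edge length = 12 * s
Total = 12 * 13.5
Total = 162
162 in


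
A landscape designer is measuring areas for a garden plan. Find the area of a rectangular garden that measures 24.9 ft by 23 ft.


Shape: rectangle
Length l = 24.9 ft, Width w = 23 ft
Formula: A = l * w
A = 24.9 * 23
A = 572.7
572.7 ft^2


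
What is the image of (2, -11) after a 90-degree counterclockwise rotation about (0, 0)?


Transformation: rotation about the origin
Original point: (2, -11)
Rule for 90 deg counterclockwise: (x, y) -> (-y, x)
Apply: (2, -11) -> (11, 2)
(11, 2)


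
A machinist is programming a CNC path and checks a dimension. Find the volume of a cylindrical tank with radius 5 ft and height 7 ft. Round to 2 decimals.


Shape: cylinder
Radius r = 5 ft, Height h = 7 ft
Formula: V = pi * r^2 * h
r^2 = 25
V = pi * 25 * 7
V = 175 * pi
V = 549.78
549.78 ft^3


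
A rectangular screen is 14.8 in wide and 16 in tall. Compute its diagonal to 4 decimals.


Shape: rectangle (diagonal via Pythagoras)
Sides: 14.8 in and 16 in
Formula: d = sqrt(l^2 + w^2)
l^2 = 219.04, w^2 = 256
l^2 + w^2 = 475.04
d = sqrt(475.04)
d = 21.7954
21.7954 in


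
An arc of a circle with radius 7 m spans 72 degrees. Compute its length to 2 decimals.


Shape: circular arc
Radius r = 7 m, Angle = 72 degrees
Formula: L = (angle/360) * 2 * pi * r
2 * pi * r = 14 * pi
L = (72/360) * 14 * pi
L = 2.8 * pi
L = 8.8
8.8 m


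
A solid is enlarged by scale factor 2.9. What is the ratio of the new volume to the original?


Linear scale factor k = 2.9
Rule: under a linear scaling by k, volumes scale by k^3.
k^3 = 2.9 * 2.9 * 2.9
k^3 = 8.41 * 2.9
k^3 = 24.389
Volume scales by a factor of 24.389.
24.389 (dimensionless)


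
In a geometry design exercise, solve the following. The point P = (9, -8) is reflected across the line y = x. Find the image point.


Transformation: reflection
Original point: (9, -8)
Rule for reflection over y = x: (x, y) -> (y, x)
Apply: (9, -8) -> (-8, 9)
(-8, 9)


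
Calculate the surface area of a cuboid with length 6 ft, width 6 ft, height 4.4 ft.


Shape: rectangular prism
l = 6 ft, w = 6 ft, h = 4.4 ft
Formula: SA = 2(lw + lh + wh)
lw = 36, lh = 26.4, wh = 26.4
lw + lh + wh = 88.8
SA = 2 * 88.8
SA = 177.6
177.6 ft^2


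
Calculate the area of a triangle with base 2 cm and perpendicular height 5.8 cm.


Shape: triangle
Base b = 2 cm, Height h = 5.8 cm
Formula: A = (1/2) * b * h
A = 0.5 * 2 * 5.8
A = 0.5 * 11.6
A = 5.8
5.8 cm^2


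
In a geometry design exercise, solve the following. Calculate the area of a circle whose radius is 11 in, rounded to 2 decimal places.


Shape: circle
Radius r = 11 in
Formula: A = pi * r^2
r^2 = 11^2 = 121
A = pi * 121
A = 380.13
380.13 in^2


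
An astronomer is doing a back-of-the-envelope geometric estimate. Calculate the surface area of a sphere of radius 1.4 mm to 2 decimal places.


Shape: sphere
Radius r = 1.4 mm
Formula: SA = 4 * pi * r^2
r^2 = 1.96
SA = 4 * pi * 1.96
SA = 7.84 * pi
SA = 24.63
24.63 mm^2


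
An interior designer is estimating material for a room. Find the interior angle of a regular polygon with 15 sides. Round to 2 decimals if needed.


Shape: regular pentadecagon (15 sides)
Formula: interior angle = (n - 2) * 180 / n
(n - 2) = 13
(n - 2) * 180 = 2340
angle = 2340 / 15
angle = 156
156 degrees


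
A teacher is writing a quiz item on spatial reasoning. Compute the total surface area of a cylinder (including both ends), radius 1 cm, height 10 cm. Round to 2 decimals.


Shape: closed cylinder
Radius r = 1 cm, Height h = 10 cm
Formula: SA = 2*pi*r^2 + 2*pi*r*h = 2*pi*r*(r + h)
r + h = 11
2 * r * (r + h) = 2 * 1 * 11 = 22
SA = 22 * pi
SA = 69.12
69.12 cm^2


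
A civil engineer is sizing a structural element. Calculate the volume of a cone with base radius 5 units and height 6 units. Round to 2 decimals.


Shape: cone
Radius r = 5 units, Height h = 6 units
Formula: V = (1/3) * pi * r^2 * h
r^2 = 25
pi * r^2 * h = pi * 25 * 6 = 150 * pi
V = 150 * pi / 3
V = 157.08
157.08 units^3


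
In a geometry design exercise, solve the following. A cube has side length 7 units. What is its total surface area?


Shape: cube
Side s = 7 units
A cube has 6 square faces.
Formula: SA = 6 * s^2
s^2 = 49
SA = 6 * 49
SA = 294
294 units^2


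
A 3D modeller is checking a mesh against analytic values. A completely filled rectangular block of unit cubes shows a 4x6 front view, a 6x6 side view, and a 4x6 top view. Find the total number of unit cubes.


Orthographic views of a solid rectangular block:
Front view 4 x 6 -> length = 4, height = 6
Side view 6 x 6 -> width = 6, height = 6 (consistent)
Top view 4 x 6 -> confirms length = 4, width = 6
The block is 4 x 6 x 6.
Total unit cubes = 4 * 6 * 6 = 144
144 unit cubes


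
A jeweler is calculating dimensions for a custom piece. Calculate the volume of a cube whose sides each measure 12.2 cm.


Shape: cube
Side s = 12.2 cm
Formula: V = s^3
V = 12.2 * 12.2 * 12.2
V = 148.84 * 12.2
V = 1815.848
1815.848 cm^3


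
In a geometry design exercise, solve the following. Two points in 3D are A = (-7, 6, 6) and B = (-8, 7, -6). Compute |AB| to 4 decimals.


3D distance between two points
P1 = (-7, 6, 6), P2 = (-8, 7, -6)
Formula: d = sqrt((x2-x1)^2 + (y2-y1)^2 + (z2-z1)^2)
dx = -8 - -7 = -1
dy = 7 - 6 = 1
dz = -6 - 6 = -12
dx^2 + dy^2 + dz^2 = 1 + 1 + 144 = 146
d = sqrt(146)
d = 12.083
12.083 units


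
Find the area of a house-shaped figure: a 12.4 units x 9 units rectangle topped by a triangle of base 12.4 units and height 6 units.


Composite shape: rectangle + triangle
Rectangle area = 12.4 * 9 = 111.6
Triangle area = 0.5 * 12.4 * 6 = 37.2
Total = 111.6 + 37.2
Total = 148.8
148.8 units^2


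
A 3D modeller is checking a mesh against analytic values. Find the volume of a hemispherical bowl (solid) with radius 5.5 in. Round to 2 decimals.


Shape: hemisphere (half of a sphere)
Radius r = 5.5 in
Formula: V = (1/2) * (4/3) * pi * r^3 = (2/3) * pi * r^3
r^3 = 166.375
(2/3) * 166.375 = 110.916667
V = 110.916667 * pi
V = 348.45
348.45 in^3


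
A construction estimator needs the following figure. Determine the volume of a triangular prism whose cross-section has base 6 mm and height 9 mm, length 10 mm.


Shape: triangular prism
Triangle base = 6 mm, triangle height = 9 mm, prism length L = 10 mm
Formula: V = (1/2 * b * h_tri) * L
Cross-section area = 0.5 * 6 * 9 = 27
V = 27 * 10
V = 270
270 mm^3


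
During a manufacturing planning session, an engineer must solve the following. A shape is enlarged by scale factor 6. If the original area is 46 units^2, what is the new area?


Linear scale factor k = 6
Original area = 46 units^2
Rule: under a linear scaling by k, areas scale by k^2.
k^2 = 6^2 = 36
New area = 46 * 36
New area = 1656
1656 units^2


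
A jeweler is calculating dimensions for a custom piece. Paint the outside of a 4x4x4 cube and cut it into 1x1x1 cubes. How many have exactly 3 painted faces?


Large cube: 4 x 4 x 4, cut into unit cubes.
Cubes with 3 painted faces are at the corners. A cube always has 8 corners.
Count = 8
8 unit cubes


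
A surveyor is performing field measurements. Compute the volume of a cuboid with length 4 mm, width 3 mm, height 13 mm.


Shape: rectangular prism
l = 4 mm, w = 3 mm, h = 13 mm
Formula: V = l * w * h
V = 4 * 3 * 13
V = 12 * 13
V = 156
156 mm^3


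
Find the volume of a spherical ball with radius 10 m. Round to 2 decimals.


Shape: sphere
Radius r = 10 m
Formula: V = (4/3) * pi * r^3
r^3 = 1000
(4/3) * 1000 = 1333.333333
V = 1333.333333 * pi
V = 4188.79
4188.79 m^3


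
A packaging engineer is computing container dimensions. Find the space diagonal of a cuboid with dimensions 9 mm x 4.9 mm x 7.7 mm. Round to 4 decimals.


Shape: rectangular box (space diagonal)
l = 9 mm, w = 4.9 mm, h = 7.7 mm
Visualize: the diagonal of the base, then a right triangle with that diagonal and the height.
Formula: d = sqrt(l^2 + w^2 + h^2)
l^2 + w^2 + h^2 = 81 + 24.01 + 59.29 = 164.3
d = sqrt(164.3)
d = 12.818
12.818 mm


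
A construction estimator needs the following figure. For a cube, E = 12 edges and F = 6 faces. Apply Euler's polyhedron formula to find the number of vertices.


Polyhedron: cube
Euler's formula for convex polyhedra: V - E + F = 2
Given: E = 12 edges and F = 6 faces
Solve for V:
V = 2 + E - F = 2 + 12 - 6 = 8
8 vertices


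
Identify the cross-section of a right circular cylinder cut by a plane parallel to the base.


Solid: right circular cylinder
Cutting plane: parallel to the base
Visualize the intersection of the plane with the solid's surface.
The boundary of the cut region is a circle.
circle


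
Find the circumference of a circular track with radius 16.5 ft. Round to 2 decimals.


Shape: circle
Radius r = 16.5 ft
Formula: C = 2 * pi * r
C = 2 * pi * 16.5
C = 33 * pi
C = 103.67
103.67 ft


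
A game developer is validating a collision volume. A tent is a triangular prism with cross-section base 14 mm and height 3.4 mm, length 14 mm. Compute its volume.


Shape: triangular prism
Triangle base = 14 mm, triangle height = 3.4 mm, prism length L = 14 mm
Formula: V = (1/2 * b * h_tri) * L
Cross-section area = 0.5 * 14 * 3.4 = 23.8
V = 23.8 * 14
V = 333.2
333.2 mm^3


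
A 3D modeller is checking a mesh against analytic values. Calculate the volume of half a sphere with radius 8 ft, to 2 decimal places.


Shape: hemisphere (half of a sphere)
Radius r = 8 ft
Formula: V = (1/2) * (4/3) * pi * r^3 = (2/3) * pi * r^3
r^3 = 512
(2/3) * 512 = 341.333333
V = 341.333333 * pi
V = 1072.33
1072.33 ft^3


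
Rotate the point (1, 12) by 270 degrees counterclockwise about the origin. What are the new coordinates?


Transformation: rotation about the origin
Original point: (1, 12)
Rule for 270 deg counterclockwise: (x, y) -> (y, -x)
Apply: (1, 12) -> (12, -1)
(12, -1)


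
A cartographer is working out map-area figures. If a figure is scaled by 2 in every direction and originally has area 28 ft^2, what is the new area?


Linear scale factor k = 2
Original area = 28 ft^2
Rule: under a linear scaling by k, areas scale by k^2.
k^2 = 2^2 = 4
New area = 28 * 4
New area = 112
112 ft^2


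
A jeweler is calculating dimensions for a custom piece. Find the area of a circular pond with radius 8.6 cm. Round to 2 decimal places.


Shape: circle
Radius r = 8.6 cm
Formula: A = pi * r^2
r^2 = 8.6^2 = 73.96
A = pi * 73.96
A = 232.35
232.35 cm^2


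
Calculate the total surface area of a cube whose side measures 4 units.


Shape: cube
Side s = 4 units
A cube has 6 square faces.
Formula: SA = 6 * s^2
s^2 = 16
SA = 6 * 16
SA = 96
96 units^2


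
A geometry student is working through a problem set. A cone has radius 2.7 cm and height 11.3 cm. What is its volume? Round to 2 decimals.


Shape: cone
Radius r = 2.7 cm, Height h = 11.3 cm
Formula: V = (1/3) * pi * r^2 * h
r^2 = 7.29
pi * r^2 * h = pi * 7.29 * 11.3 = 82.377 * pi
V = 82.377 * pi / 3
V = 86.26
86.26 cm^3


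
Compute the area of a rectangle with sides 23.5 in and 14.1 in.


Shape: rectangle
Length l = 23.5 in, Width w = 14.1 in
Formula: A = l * w
A = 23.5 * 14.1
A = 331.35
331.35 in^2


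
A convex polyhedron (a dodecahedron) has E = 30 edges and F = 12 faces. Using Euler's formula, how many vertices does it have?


Polyhedron: dodecahedron
Euler's formula for convex polyhedra: V - E + F = 2
Given: E = 30 edges and F = 12 faces
Solve for V:
V = 2 + E - F = 2 + 30 - 12 = 20
20 vertices


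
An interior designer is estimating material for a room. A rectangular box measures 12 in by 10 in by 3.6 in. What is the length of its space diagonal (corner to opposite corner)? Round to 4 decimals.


Shape: rectangular box (space diagonal)
l = 12 in, w = 10 in, h = 3.6 in
Visualize: the diagonal of the base, then a right triangle with that diagonal and the height.
Formula: d = sqrt(l^2 + w^2 + h^2)
l^2 + w^2 + h^2 = 144 + 100 + 12.96 = 256.96
d = sqrt(256.96)
d = 16.03
16.03 in


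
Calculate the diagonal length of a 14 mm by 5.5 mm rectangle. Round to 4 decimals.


Shape: rectangle (diagonal via Pythagoras)
Sides: 14 mm and 5.5 mm
Formula: d = sqrt(l^2 + w^2)
l^2 = 196, w^2 = 30.25
l^2 + w^2 = 226.25
d = sqrt(226.25)
d = 15.0416
15.0416 mm


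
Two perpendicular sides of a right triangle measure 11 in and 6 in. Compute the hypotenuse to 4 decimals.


Shape: right triangle
Legs a = 11 in, b = 6 in
Formula: c = sqrt(a^2 + b^2)
a^2 = 121, b^2 = 36
a^2 + b^2 = 157
c = sqrt(157)
c = 12.53
12.53 in
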